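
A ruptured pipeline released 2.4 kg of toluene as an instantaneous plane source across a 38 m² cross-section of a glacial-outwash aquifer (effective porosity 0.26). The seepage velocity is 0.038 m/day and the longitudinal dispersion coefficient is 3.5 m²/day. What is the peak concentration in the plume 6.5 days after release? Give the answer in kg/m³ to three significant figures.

0.0144 kg/m³

The peak of an instantaneous 1D plume sits at x = vt; there the Gaussian factor is 1 and C_max = M/(n_e·A·√(4πDt)), where n_e·A is the pore area the mass is dissolved in.
√(4πDt) = √(4π × 3.5 × 6.5) = 16.91 m, so C_max = 2.4/(0.26 × 38 × 16.91) = 0.0144 kg/m³.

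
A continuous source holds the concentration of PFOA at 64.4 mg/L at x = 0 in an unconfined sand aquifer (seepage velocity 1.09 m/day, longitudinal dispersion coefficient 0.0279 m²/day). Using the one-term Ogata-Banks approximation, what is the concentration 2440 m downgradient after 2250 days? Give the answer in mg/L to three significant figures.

For a continuous step input, C/C₀ ≈ ½·erfc((x−vt)/(2√(Dt))).
vt = 1.09 × 2250 = 2452.5 m and 2√(Dt) = 2√(0.0279 × 2250) = 15.85 m.
Argument (x−vt)/(2√(Dt)) = (2440 − 2452.5)/15.85 = -0.7886; ½·erfc(-0.7886) = 0.8676.
C = 64.4 × 0.8676 = 55.9 mg/L.

55.9 mg/L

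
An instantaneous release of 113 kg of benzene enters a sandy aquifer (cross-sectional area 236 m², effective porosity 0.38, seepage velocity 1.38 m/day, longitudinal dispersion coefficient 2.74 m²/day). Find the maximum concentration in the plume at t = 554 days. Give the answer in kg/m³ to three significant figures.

0.00912 kg/m³

The peak of an instantaneous 1D plume sits at x = vt; there the Gaussian factor is 1 and C_max = M/(n_e·A·√(4πDt)), where n_e·A is the pore area the mass is dissolved in.
√(4πDt) = √(4π × 2.74 × 554) = 138.1 m, so C_max = 113/(0.38 × 236 × 138.1) = 0.00912 kg/m³.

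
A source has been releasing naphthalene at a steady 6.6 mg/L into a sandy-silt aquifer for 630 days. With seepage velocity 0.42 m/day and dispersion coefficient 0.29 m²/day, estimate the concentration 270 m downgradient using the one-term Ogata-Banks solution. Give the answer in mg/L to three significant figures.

For a continuous step input, C/C₀ ≈ ½·erfc((x−vt)/(2√(Dt))).
vt = 0.42 × 630 = 264.6 m and 2√(Dt) = 2√(0.29 × 630) = 27.03 m.
Argument (x−vt)/(2√(Dt)) = (270 − 264.6)/27.03 = 0.1998; ½·erfc(0.1998) = 0.3888.
C = 6.6 × 0.3888 = 2.57 mg/L.

2.57 mg/L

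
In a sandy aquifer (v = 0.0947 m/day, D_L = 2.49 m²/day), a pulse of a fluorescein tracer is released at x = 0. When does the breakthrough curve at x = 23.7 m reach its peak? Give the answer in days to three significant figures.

For the 1D instantaneous-source solution, setting ∂C/∂t = 0 at fixed x gives v²t² + 2Dt − x² = 0, so t = (√(D² + v²x²) − D)/v².
√(D² + v²x²) = √(2.49² + 0.0947² × 23.7²) = 3.352; v² = 0.00896809.
t = (3.352 − 2.49)/0.00896809 = 96.1 days (vs. the pure-advection estimate x/v = 250 d).

96.1 days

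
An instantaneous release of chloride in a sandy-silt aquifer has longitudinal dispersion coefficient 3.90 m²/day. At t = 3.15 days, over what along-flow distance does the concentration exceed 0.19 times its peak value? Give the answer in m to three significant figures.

18.1 m

The plume is Gaussian with σ = √(2Dt) = √(2 × 3.90 × 3.15) = 4.957 m.
C/C_peak = exp(−Δx²/(2σ²)) = 0.19 ⇒ Δx = σ·√(−2 ln 0.19) = 4.957 × 1.822 = 9.032 m.
Width = 2Δx = 18.1 m.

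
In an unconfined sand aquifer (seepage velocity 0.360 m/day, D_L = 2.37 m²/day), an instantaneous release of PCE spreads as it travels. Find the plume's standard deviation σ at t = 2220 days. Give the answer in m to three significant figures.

Dispersive spreading gives a Gaussian with σ² = 2Dt; advection only shifts the center.
σ = √(2 × 2.37 × 2220) = 103 m.

103 m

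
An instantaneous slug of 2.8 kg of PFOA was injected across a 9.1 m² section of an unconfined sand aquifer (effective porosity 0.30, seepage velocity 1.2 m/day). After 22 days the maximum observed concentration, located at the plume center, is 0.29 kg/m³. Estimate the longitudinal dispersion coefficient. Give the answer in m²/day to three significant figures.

0.0452 m²/day

At the plume center C_max = M/(n_e·A·√(4πDt)), so D = M²/(4πt·(n_e·A·C_max)²).
n_e·A·C_max = 0.30 × 9.1 × 0.29 = 0.7917 kg/m.
D = 2.8²/(4π × 22 × 0.7917²) = 0.0452 m²/day.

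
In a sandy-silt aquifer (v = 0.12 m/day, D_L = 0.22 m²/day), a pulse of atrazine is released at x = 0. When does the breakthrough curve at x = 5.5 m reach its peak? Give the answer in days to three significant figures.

33.0 days

For the 1D instantaneous-source solution, setting ∂C/∂t = 0 at fixed x gives v²t² + 2Dt − x² = 0, so t = (√(D² + v²x²) − D)/v².
√(D² + v²x²) = √(0.22² + 0.12² × 5.5²) = 0.6957; v² = 0.0144.
t = (0.6957 − 0.22)/0.0144 = 33.0 days (vs. the pure-advection estimate x/v = 45.8 d).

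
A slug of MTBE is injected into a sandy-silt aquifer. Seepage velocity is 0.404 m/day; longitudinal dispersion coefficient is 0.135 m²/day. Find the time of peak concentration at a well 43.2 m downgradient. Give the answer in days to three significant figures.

For the 1D instantaneous-source solution, setting ∂C/∂t = 0 at fixed x gives v²t² + 2Dt − x² = 0, so t = (√(D² + v²x²) − D)/v².
√(D² + v²x²) = √(0.135² + 0.404² × 43.2²) = 17.45; v² = 0.163216.
t = (17.45 − 0.135)/0.163216 = 106 days (vs. the pure-advection estimate x/v = 107 d).

106 days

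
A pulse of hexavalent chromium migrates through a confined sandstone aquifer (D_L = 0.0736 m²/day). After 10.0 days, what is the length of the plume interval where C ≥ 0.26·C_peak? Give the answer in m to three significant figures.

The plume is Gaussian with σ = √(2Dt) = √(2 × 0.0736 × 10.0) = 1.213 m.
C/C_peak = exp(−Δx²/(2σ²)) = 0.26 ⇒ Δx = σ·√(−2 ln 0.26) = 1.213 × 1.641 = 1.991 m.
Width = 2Δx = 3.98 m.

3.98 m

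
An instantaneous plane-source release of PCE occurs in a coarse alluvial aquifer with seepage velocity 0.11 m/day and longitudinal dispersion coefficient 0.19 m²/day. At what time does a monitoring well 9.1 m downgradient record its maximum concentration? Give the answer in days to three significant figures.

For the 1D instantaneous-source solution, setting ∂C/∂t = 0 at fixed x gives v²t² + 2Dt − x² = 0, so t = (√(D² + v²x²) − D)/v².
√(D² + v²x²) = √(0.19² + 0.11² × 9.1²) = 1.019; v² = 0.0121.
t = (1.019 − 0.19)/0.0121 = 68.5 days (vs. the pure-advection estimate x/v = 82.7 d).

68.5 days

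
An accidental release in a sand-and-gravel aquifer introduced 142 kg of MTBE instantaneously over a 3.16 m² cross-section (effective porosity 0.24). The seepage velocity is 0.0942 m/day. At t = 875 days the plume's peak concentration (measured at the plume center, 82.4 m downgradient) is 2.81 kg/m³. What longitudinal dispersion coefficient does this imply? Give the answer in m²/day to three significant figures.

0.404 m²/day

At the plume center C_max = M/(n_e·A·√(4πDt)), so D = M²/(4πt·(n_e·A·C_max)²).
n_e·A·C_max = 0.24 × 3.16 × 2.81 = 2.131 kg/m.
D = 142²/(4π × 875 × 2.131²) = 0.404 m²/day.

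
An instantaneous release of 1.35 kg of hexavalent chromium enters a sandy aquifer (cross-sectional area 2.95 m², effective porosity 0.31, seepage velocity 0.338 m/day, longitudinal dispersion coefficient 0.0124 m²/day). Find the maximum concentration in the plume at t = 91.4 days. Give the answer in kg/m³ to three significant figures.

0.391 kg/m³

The peak of an instantaneous 1D plume sits at x = vt; there the Gaussian factor is 1 and C_max = M/(n_e·A·√(4πDt)), where n_e·A is the pore area the mass is dissolved in.
√(4πDt) = √(4π × 0.0124 × 91.4) = 3.774 m, so C_max = 1.35/(0.31 × 2.95 × 3.774) = 0.391 kg/m³.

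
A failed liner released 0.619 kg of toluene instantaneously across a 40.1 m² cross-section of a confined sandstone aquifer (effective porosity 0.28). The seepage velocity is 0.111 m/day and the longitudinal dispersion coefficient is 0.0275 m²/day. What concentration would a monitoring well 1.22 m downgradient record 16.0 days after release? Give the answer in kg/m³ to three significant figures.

For an instantaneous plane source, C(x,t) = M/(n_e·A·√(4πDt)) · exp(−(x−vt)²/(4Dt)), with n_e·A the pore (flow) area.
Plume center vt = 0.111 × 16.0 = 1.776 m, so the well at 1.22 m is 0.556 m upgradient of the peak.
√(4πDt) = 2.351 m, giving peak height M/(n_e·A·√(4πDt)) = 0.619/(0.28 × 40.1 × 2.351) = 0.02345 kg/m³.
(x−vt)²/(4Dt) = (-0.556)²/(4 × 0.0275 × 16.0) = 0.1756; exp(−0.1756) = 0.8390.
C = 0.02345 × 0.8390 = 0.0197 kg/m³.

0.0197 kg/m³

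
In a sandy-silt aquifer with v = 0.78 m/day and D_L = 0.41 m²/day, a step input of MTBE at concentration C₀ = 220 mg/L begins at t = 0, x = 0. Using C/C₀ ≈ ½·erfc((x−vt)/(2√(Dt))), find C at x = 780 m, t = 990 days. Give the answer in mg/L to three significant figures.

For a continuous step input, C/C₀ ≈ ½·erfc((x−vt)/(2√(Dt))).
vt = 0.78 × 990 = 772.2 m and 2√(Dt) = 2√(0.41 × 990) = 40.29 m.
Argument (x−vt)/(2√(Dt)) = (780 − 772.2)/40.29 = 0.1936; ½·erfc(0.1936) = 0.3921.
C = 220 × 0.3921 = 86.3 mg/L.

86.3 mg/L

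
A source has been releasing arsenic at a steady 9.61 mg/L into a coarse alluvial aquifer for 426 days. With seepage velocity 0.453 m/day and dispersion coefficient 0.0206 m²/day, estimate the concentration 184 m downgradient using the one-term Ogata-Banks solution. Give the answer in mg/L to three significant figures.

For a continuous step input, C/C₀ ≈ ½·erfc((x−vt)/(2√(Dt))).
vt = 0.453 × 426 = 192.978 m and 2√(Dt) = 2√(0.0206 × 426) = 5.925 m.
Argument (x−vt)/(2√(Dt)) = (184 − 192.978)/5.925 = -1.515; ½·erfc(-1.515) = 0.9839.
C = 9.61 × 0.9839 = 9.46 mg/L.

9.46 mg/L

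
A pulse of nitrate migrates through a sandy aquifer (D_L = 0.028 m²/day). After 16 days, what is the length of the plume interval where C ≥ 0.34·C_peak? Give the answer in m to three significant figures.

The plume is Gaussian with σ = √(2Dt) = √(2 × 0.028 × 16) = 0.9466 m.
C/C_peak = exp(−Δx²/(2σ²)) = 0.34 ⇒ Δx = σ·√(−2 ln 0.34) = 0.9466 × 1.469 = 1.391 m.
Width = 2Δx = 2.78 m.

2.78 m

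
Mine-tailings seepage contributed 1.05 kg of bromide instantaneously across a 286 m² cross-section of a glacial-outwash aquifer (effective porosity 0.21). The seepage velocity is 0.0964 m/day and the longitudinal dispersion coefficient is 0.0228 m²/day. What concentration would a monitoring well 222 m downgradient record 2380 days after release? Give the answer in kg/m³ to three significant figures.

For an instantaneous plane source, C(x,t) = M/(n_e·A·√(4πDt)) · exp(−(x−vt)²/(4Dt)), with n_e·A the pore (flow) area.
Plume center vt = 0.0964 × 2380 = 229.432 m, so the well at 222 m is 7.432 m upgradient of the peak.
√(4πDt) = 26.11 m, giving peak height M/(n_e·A·√(4πDt)) = 1.05/(0.21 × 286 × 26.11) = 0.0006696 kg/m³.
(x−vt)²/(4Dt) = (-7.432)²/(4 × 0.0228 × 2380) = 0.2545; exp(−0.2545) = 0.7753.
C = 0.0006696 × 0.7753 = 0.000519 kg/m³.

0.000519 kg/m³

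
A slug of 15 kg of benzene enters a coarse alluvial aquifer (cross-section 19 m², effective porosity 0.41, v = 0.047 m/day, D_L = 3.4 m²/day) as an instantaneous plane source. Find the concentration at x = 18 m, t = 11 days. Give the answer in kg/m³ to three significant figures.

For an instantaneous plane source, C(x,t) = M/(n_e·A·√(4πDt)) · exp(−(x−vt)²/(4Dt)), with n_e·A the pore (flow) area.
Plume center vt = 0.047 × 11 = 0.517 m, so the well at 18 m is 17.483 m downgradient of the peak.
√(4πDt) = 21.68 m, giving peak height M/(n_e·A·√(4πDt)) = 15/(0.41 × 19 × 21.68) = 0.08882 kg/m³.
(x−vt)²/(4Dt) = (17.483)²/(4 × 3.4 × 11) = 2.043; exp(−2.043) = 0.1296.
C = 0.08882 × 0.1296 = 0.0115 kg/m³.

0.0115 kg/m³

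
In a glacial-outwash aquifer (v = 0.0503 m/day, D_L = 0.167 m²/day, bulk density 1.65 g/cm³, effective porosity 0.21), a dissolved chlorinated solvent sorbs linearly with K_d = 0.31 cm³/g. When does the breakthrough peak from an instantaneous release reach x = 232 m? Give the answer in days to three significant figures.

15600 days

Retardation factor R = 1 + ρ_b·K_d/n = 1 + 1.65 × 0.31/0.21 = 3.436.
Sorption retards both mechanisms: v_R = v/R = 0.01464 m/day, D_R = D/R = 0.04860 m²/day.
Peak time from v_R²t² + 2D_R t − x² = 0: t = (√(D_R² + v_R²x²) − D_R)/v_R².
√(D_R² + v_R²x²) = √(0.04860² + 0.01464² × 232²) = 3.397; v_R² = 0.0002143.
t = (3.397 − 0.04860)/0.0002143 = 15600 days.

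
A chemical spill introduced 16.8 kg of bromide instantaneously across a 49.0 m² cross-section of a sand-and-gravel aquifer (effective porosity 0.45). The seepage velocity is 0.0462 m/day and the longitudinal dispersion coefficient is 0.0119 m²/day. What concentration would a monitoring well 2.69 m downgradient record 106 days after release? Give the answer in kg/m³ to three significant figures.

0.0729 kg/m³

For an instantaneous plane source, C(x,t) = M/(n_e·A·√(4πDt)) · exp(−(x−vt)²/(4Dt)), with n_e·A the pore (flow) area.
Plume center vt = 0.0462 × 106 = 4.8972 m, so the well at 2.69 m is 2.2072 m upgradient of the peak.
√(4πDt) = 3.981 m, giving peak height M/(n_e·A·√(4πDt)) = 16.8/(0.45 × 49.0 × 3.981) = 0.1914 kg/m³.
(x−vt)²/(4Dt) = (-2.2072)²/(4 × 0.0119 × 106) = 0.9655; exp(−0.9655) = 0.3808.
C = 0.1914 × 0.3808 = 0.0729 kg/m³.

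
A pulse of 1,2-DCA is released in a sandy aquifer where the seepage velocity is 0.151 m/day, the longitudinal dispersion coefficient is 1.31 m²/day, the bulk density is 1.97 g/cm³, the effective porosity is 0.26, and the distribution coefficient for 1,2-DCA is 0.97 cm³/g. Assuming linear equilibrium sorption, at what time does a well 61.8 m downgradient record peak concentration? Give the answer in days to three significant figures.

Retardation factor R = 1 + ρ_b·K_d/n = 1 + 1.97 × 0.97/0.26 = 8.350.
Sorption retards both mechanisms: v_R = v/R = 0.01808 m/day, D_R = D/R = 0.1569 m²/day.
Peak time from v_R²t² + 2D_R t − x² = 0: t = (√(D_R² + v_R²x²) − D_R)/v_R².
√(D_R² + v_R²x²) = √(0.1569² + 0.01808² × 61.8²) = 1.128; v_R² = 0.0003269.
t = (1.128 − 0.1569)/0.0003269 = 2970 days.

2970 days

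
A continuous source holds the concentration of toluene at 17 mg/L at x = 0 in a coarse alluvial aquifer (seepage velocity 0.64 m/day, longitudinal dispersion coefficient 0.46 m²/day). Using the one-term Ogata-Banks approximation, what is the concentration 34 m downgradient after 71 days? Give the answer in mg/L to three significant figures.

For a continuous step input, C/C₀ ≈ ½·erfc((x−vt)/(2√(Dt))).
vt = 0.64 × 71 = 45.44 m and 2√(Dt) = 2√(0.46 × 71) = 11.43 m.
Argument (x−vt)/(2√(Dt)) = (34 − 45.44)/11.43 = -1.001; ½·erfc(-1.001) = 0.9216.
C = 17 × 0.9216 = 15.7 mg/L.

15.7 mg/L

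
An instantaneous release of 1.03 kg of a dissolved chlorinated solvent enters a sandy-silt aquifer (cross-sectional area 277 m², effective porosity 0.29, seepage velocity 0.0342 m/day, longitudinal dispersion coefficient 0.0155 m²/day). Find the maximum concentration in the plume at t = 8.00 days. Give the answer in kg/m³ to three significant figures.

The peak of an instantaneous 1D plume sits at x = vt; there the Gaussian factor is 1 and C_max = M/(n_e·A·√(4πDt)), where n_e·A is the pore area the mass is dissolved in.
√(4πDt) = √(4π × 0.0155 × 8.00) = 1.248 m, so C_max = 1.03/(0.29 × 277 × 1.248) = 0.0103 kg/m³.

0.0103 kg/m³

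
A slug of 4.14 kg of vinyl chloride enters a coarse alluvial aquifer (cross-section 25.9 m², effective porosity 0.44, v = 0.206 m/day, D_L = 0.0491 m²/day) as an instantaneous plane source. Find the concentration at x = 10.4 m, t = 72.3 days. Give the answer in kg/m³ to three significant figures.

0.0131 kg/m³

For an instantaneous plane source, C(x,t) = M/(n_e·A·√(4πDt)) · exp(−(x−vt)²/(4Dt)), with n_e·A the pore (flow) area.
Plume center vt = 0.206 × 72.3 = 14.8938 m, so the well at 10.4 m is 4.4938 m upgradient of the peak.
√(4πDt) = 6.679 m, giving peak height M/(n_e·A·√(4πDt)) = 4.14/(0.44 × 25.9 × 6.679) = 0.05439 kg/m³.
(x−vt)²/(4Dt) = (-4.4938)²/(4 × 0.0491 × 72.3) = 1.422; exp(−1.422) = 0.2412.
C = 0.05439 × 0.2412 = 0.0131 kg/m³.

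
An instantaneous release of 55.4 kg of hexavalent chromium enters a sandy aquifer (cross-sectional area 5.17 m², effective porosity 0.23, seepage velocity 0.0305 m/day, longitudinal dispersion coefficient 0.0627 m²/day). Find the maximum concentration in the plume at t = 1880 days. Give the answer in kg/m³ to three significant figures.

The peak of an instantaneous 1D plume sits at x = vt; there the Gaussian factor is 1 and C_max = M/(n_e·A·√(4πDt)), where n_e·A is the pore area the mass is dissolved in.
√(4πDt) = √(4π × 0.0627 × 1880) = 38.49 m, so C_max = 55.4/(0.23 × 5.17 × 38.49) = 1.21 kg/m³.

1.21 kg/m³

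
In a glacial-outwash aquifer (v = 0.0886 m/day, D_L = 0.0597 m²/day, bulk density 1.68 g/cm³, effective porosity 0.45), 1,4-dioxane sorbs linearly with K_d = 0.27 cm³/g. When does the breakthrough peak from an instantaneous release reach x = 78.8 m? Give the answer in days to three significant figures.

Retardation factor R = 1 + ρ_b·K_d/n = 1 + 1.68 × 0.27/0.45 = 2.008.
Sorption retards both mechanisms: v_R = v/R = 0.04412 m/day, D_R = D/R = 0.02973 m²/day.
Peak time from v_R²t² + 2D_R t − x² = 0: t = (√(D_R² + v_R²x²) − D_R)/v_R².
√(D_R² + v_R²x²) = √(0.02973² + 0.04412² × 78.8²) = 3.477; v_R² = 0.001947.
t = (3.477 − 0.02973)/0.001947 = 1770 days.

1770 days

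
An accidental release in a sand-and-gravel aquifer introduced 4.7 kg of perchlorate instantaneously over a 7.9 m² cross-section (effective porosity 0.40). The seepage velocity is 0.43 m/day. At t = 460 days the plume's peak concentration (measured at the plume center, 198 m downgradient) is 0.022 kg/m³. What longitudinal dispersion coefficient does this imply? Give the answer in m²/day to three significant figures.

At the plume center C_max = M/(n_e·A·√(4πDt)), so D = M²/(4πt·(n_e·A·C_max)²).
n_e·A·C_max = 0.40 × 7.9 × 0.022 = 0.06952 kg/m.
D = 4.7²/(4π × 460 × 0.06952²) = 0.791 m²/day.

0.791 m²/day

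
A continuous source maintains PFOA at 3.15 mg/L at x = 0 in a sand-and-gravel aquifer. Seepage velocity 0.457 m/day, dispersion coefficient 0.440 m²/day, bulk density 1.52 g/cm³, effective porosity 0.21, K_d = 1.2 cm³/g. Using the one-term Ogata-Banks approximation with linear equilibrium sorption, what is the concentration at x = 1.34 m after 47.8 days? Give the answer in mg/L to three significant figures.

2.11 mg/L

Retardation factor R = 1 + ρ_b·K_d/n = 1 + 1.52 × 1.2/0.21 = 9.686.
Sorption retards both mechanisms: v_R = v/R = 0.04718 m/day, D_R = D/R = 0.04543 m²/day.
v_R·t = 0.04718 × 47.8 = 2.255204 m; 2√(D_R t) = 2.947 m; argument = (1.34 − 2.255204)/2.947 = -0.3106.
C = C₀ × ½·erfc(-0.3106) = 3.15 × 0.6698 = 2.11 mg/L.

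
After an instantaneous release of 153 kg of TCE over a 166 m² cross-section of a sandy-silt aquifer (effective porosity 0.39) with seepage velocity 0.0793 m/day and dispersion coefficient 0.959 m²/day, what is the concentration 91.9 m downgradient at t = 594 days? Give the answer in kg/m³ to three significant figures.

0.0116 kg/m³

For an instantaneous plane source, C(x,t) = M/(n_e·A·√(4πDt)) · exp(−(x−vt)²/(4Dt)), with n_e·A the pore (flow) area.
Plume center vt = 0.0793 × 594 = 47.1042 m, so the well at 91.9 m is 44.7958 m downgradient of the peak.
√(4πDt) = 84.61 m, giving peak height M/(n_e·A·√(4πDt)) = 153/(0.39 × 166 × 84.61) = 0.02793 kg/m³.
(x−vt)²/(4Dt) = (44.7958)²/(4 × 0.959 × 594) = 0.8807; exp(−0.8807) = 0.4145.
C = 0.02793 × 0.4145 = 0.0116 kg/m³.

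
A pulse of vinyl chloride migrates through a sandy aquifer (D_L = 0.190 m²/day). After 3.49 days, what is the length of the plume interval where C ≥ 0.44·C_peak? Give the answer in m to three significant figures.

The plume is Gaussian with σ = √(2Dt) = √(2 × 0.190 × 3.49) = 1.152 m.
C/C_peak = exp(−Δx²/(2σ²)) = 0.44 ⇒ Δx = σ·√(−2 ln 0.44) = 1.152 × 1.281 = 1.476 m.
Width = 2Δx = 2.95 m.

2.95 m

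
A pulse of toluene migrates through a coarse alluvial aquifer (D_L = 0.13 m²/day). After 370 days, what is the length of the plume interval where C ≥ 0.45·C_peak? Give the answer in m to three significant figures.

The plume is Gaussian with σ = √(2Dt) = √(2 × 0.13 × 370) = 9.808 m.
C/C_peak = exp(−Δx²/(2σ²)) = 0.45 ⇒ Δx = σ·√(−2 ln 0.45) = 9.808 × 1.264 = 12.40 m.
Width = 2Δx = 24.8 m.

24.8 m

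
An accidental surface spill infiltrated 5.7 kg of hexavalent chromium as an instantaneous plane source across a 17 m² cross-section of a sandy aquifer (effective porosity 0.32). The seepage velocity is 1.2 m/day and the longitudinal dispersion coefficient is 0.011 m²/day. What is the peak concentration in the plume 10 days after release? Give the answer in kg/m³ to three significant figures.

The peak of an instantaneous 1D plume sits at x = vt; there the Gaussian factor is 1 and C_max = M/(n_e·A·√(4πDt)), where n_e·A is the pore area the mass is dissolved in.
√(4πDt) = √(4π × 0.011 × 10) = 1.176 m, so C_max = 5.7/(0.32 × 17 × 1.176) = 0.891 kg/m³.

0.891 kg/m³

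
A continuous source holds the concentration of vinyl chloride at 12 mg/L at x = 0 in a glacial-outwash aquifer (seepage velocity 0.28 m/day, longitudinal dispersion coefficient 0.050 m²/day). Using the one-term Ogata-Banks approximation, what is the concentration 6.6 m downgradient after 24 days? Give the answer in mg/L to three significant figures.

For a continuous step input, C/C₀ ≈ ½·erfc((x−vt)/(2√(Dt))).
vt = 0.28 × 24 = 6.72 m and 2√(Dt) = 2√(0.050 × 24) = 2.191 m.
Argument (x−vt)/(2√(Dt)) = (6.6 − 6.72)/2.191 = -0.05477; ½·erfc(-0.05477) = 0.5309.
C = 12 × 0.5309 = 6.37 mg/L.

6.37 mg/L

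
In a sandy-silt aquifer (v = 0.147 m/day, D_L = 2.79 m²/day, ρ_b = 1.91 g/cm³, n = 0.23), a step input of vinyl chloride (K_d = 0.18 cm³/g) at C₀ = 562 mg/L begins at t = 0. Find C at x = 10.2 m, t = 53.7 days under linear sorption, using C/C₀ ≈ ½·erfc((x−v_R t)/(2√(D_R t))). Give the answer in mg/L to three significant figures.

Retardation factor R = 1 + ρ_b·K_d/n = 1 + 1.91 × 0.18/0.23 = 2.495.
Sorption retards both mechanisms: v_R = v/R = 0.05892 m/day, D_R = D/R = 1.118 m²/day.
v_R·t = 0.05892 × 53.7 = 3.164004 m; 2√(D_R t) = 15.50 m; argument = (10.2 − 3.164004)/15.50 = 0.4539.
C = C₀ × ½·erfc(0.4539) = 562 × 0.2605 = 146 mg/L.

146 mg/L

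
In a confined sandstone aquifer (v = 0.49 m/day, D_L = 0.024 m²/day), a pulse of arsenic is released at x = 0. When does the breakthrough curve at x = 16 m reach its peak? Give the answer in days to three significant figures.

32.6 days

For the 1D instantaneous-source solution, setting ∂C/∂t = 0 at fixed x gives v²t² + 2Dt − x² = 0, so t = (√(D² + v²x²) − D)/v².
√(D² + v²x²) = √(0.024² + 0.49² × 16²) = 7.840; v² = 0.2401.
t = (7.840 − 0.024)/0.2401 = 32.6 days (vs. the pure-advection estimate x/v = 32.7 d).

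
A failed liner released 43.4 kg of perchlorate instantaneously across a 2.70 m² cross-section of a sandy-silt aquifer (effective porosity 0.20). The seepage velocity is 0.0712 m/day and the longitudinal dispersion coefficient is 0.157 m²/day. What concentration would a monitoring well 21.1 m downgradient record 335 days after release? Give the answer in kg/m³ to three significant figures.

3.02 kg/m³

For an instantaneous plane source, C(x,t) = M/(n_e·A·√(4πDt)) · exp(−(x−vt)²/(4Dt)), with n_e·A the pore (flow) area.
Plume center vt = 0.0712 × 335 = 23.852 m, so the well at 21.1 m is 2.752 m upgradient of the peak.
√(4πDt) = 25.71 m, giving peak height M/(n_e·A·√(4πDt)) = 43.4/(0.20 × 2.70 × 25.71) = 3.126 kg/m³.
(x−vt)²/(4Dt) = (-2.752)²/(4 × 0.157 × 335) = 0.03600; exp(−0.03600) = 0.9646.
C = 3.126 × 0.9646 = 3.02 kg/m³.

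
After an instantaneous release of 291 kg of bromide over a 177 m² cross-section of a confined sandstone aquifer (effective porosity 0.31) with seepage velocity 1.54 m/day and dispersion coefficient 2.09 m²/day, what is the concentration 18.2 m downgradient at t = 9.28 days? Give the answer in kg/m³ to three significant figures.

0.279 kg/m³

For an instantaneous plane source, C(x,t) = M/(n_e·A·√(4πDt)) · exp(−(x−vt)²/(4Dt)), with n_e·A the pore (flow) area.
Plume center vt = 1.54 × 9.28 = 14.2912 m, so the well at 18.2 m is 3.9088 m downgradient of the peak.
√(4πDt) = 15.61 m, giving peak height M/(n_e·A·√(4πDt)) = 291/(0.31 × 177 × 15.61) = 0.3397 kg/m³.
(x−vt)²/(4Dt) = (3.9088)²/(4 × 2.09 × 9.28) = 0.1969; exp(−0.1969) = 0.8213.
C = 0.3397 × 0.8213 = 0.279 kg/m³.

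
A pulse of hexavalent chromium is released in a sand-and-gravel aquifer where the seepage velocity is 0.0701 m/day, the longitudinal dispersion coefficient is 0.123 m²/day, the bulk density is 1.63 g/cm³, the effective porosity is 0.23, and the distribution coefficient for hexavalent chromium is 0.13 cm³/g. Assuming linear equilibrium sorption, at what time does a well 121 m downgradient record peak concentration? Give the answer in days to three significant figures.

3270 days

Retardation factor R = 1 + ρ_b·K_d/n = 1 + 1.63 × 0.13/0.23 = 1.921.
Sorption retards both mechanisms: v_R = v/R = 0.03649 m/day, D_R = D/R = 0.06403 m²/day.
Peak time from v_R²t² + 2D_R t − x² = 0: t = (√(D_R² + v_R²x²) − D_R)/v_R².
√(D_R² + v_R²x²) = √(0.06403² + 0.03649² × 121²) = 4.416; v_R² = 0.001332.
t = (4.416 − 0.06403)/0.001332 = 3270 days.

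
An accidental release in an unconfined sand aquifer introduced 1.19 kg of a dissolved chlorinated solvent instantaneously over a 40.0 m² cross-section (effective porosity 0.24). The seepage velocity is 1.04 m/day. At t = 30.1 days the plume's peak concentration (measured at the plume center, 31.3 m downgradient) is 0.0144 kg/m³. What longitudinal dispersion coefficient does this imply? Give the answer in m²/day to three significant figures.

At the plume center C_max = M/(n_e·A·√(4πDt)), so D = M²/(4πt·(n_e·A·C_max)²).
n_e·A·C_max = 0.24 × 40.0 × 0.0144 = 0.1382 kg/m.
D = 1.19²/(4π × 30.1 × 0.1382²) = 0.196 m²/day.

0.196 m²/day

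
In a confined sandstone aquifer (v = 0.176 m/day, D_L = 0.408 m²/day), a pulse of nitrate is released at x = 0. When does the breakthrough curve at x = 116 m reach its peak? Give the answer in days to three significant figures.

For the 1D instantaneous-source solution, setting ∂C/∂t = 0 at fixed x gives v²t² + 2Dt − x² = 0, so t = (√(D² + v²x²) − D)/v².
√(D² + v²x²) = √(0.408² + 0.176² × 116²) = 20.42; v² = 0.030976.
t = (20.42 − 0.408)/0.030976 = 646 days (vs. the pure-advection estimate x/v = 659 d).

646 days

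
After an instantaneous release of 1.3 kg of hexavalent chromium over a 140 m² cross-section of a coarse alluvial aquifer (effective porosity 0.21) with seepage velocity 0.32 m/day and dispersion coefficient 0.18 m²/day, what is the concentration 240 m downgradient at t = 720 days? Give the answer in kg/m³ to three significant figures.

For an instantaneous plane source, C(x,t) = M/(n_e·A·√(4πDt)) · exp(−(x−vt)²/(4Dt)), with n_e·A the pore (flow) area.
Plume center vt = 0.32 × 720 = 230.4 m, so the well at 240 m is 9.6 m downgradient of the peak.
√(4πDt) = 40.36 m, giving peak height M/(n_e·A·√(4πDt)) = 1.3/(0.21 × 140 × 40.36) = 0.001096 kg/m³.
(x−vt)²/(4Dt) = (9.6)²/(4 × 0.18 × 720) = 0.1778; exp(−0.1778) = 0.8371.
C = 0.001096 × 0.8371 = 0.000917 kg/m³.

0.000917 kg/m³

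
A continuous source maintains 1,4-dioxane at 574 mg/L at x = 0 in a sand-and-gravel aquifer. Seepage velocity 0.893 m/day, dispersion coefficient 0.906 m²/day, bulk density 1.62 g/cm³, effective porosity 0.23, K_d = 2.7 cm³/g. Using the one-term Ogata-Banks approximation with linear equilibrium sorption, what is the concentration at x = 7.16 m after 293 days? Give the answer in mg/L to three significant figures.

502 mg/L

Retardation factor R = 1 + ρ_b·K_d/n = 1 + 1.62 × 2.7/0.23 = 20.02.
Sorption retards both mechanisms: v_R = v/R = 0.04461 m/day, D_R = D/R = 0.04525 m²/day.
v_R·t = 0.04461 × 293 = 13.07073 m; 2√(D_R t) = 7.282 m; argument = (7.16 − 13.07073)/7.282 = -0.8117.
C = C₀ × ½·erfc(-0.8117) = 574 × 0.8745 = 502 mg/L.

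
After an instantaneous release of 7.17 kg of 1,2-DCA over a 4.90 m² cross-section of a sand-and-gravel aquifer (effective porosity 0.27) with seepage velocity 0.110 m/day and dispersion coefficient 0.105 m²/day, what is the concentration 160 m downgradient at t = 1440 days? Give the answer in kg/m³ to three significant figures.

0.124 kg/m³

For an instantaneous plane source, C(x,t) = M/(n_e·A·√(4πDt)) · exp(−(x−vt)²/(4Dt)), with n_e·A the pore (flow) area.
Plume center vt = 0.110 × 1440 = 158.4 m, so the well at 160 m is 1.6 m downgradient of the peak.
√(4πDt) = 43.59 m, giving peak height M/(n_e·A·√(4πDt)) = 7.17/(0.27 × 4.90 × 43.59) = 0.1243 kg/m³.
(x−vt)²/(4Dt) = (1.6)²/(4 × 0.105 × 1440) = 0.004233; exp(−0.004233) = 0.9958.
C = 0.1243 × 0.9958 = 0.124 kg/m³.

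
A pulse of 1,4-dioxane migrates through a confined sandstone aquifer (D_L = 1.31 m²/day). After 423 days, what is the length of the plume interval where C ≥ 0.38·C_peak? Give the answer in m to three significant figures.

The plume is Gaussian with σ = √(2Dt) = √(2 × 1.31 × 423) = 33.29 m.
C/C_peak = exp(−Δx²/(2σ²)) = 0.38 ⇒ Δx = σ·√(−2 ln 0.38) = 33.29 × 1.391 = 46.31 m.
Width = 2Δx = 92.6 m.

92.6 m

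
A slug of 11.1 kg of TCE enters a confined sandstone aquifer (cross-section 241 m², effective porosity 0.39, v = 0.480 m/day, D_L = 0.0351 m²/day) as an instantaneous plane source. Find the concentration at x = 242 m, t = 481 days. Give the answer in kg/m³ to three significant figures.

For an instantaneous plane source, C(x,t) = M/(n_e·A·√(4πDt)) · exp(−(x−vt)²/(4Dt)), with n_e·A the pore (flow) area.
Plume center vt = 0.480 × 481 = 230.88 m, so the well at 242 m is 11.12 m downgradient of the peak.
√(4πDt) = 14.57 m, giving peak height M/(n_e·A·√(4πDt)) = 11.1/(0.39 × 241 × 14.57) = 0.008106 kg/m³.
(x−vt)²/(4Dt) = (11.12)²/(4 × 0.0351 × 481) = 1.831; exp(−1.831) = 0.1603.
C = 0.008106 × 0.1603 = 0.00130 kg/m³.

0.00130 kg/m³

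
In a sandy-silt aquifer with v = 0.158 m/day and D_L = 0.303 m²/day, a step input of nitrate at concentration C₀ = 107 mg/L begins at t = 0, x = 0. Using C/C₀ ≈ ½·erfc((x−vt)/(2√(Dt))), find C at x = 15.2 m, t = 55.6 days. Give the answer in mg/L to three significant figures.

For a continuous step input, C/C₀ ≈ ½·erfc((x−vt)/(2√(Dt))).
vt = 0.158 × 55.6 = 8.7848 m and 2√(Dt) = 2√(0.303 × 55.6) = 8.209 m.
Argument (x−vt)/(2√(Dt)) = (15.2 − 8.7848)/8.209 = 0.7815; ½·erfc(0.7815) = 0.1345.
C = 107 × 0.1345 = 14.4 mg/L.

14.4 mg/L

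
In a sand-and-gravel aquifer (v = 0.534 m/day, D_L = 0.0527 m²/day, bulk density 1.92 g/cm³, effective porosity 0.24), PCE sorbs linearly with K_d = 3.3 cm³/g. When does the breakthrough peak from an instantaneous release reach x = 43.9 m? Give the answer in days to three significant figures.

Retardation factor R = 1 + ρ_b·K_d/n = 1 + 1.92 × 3.3/0.24 = 27.40.
Sorption retards both mechanisms: v_R = v/R = 0.01949 m/day, D_R = D/R = 0.001923 m²/day.
Peak time from v_R²t² + 2D_R t − x² = 0: t = (√(D_R² + v_R²x²) − D_R)/v_R².
√(D_R² + v_R²x²) = √(0.001923² + 0.01949² × 43.9²) = 0.8556; v_R² = 0.0003799.
t = (0.8556 − 0.001923)/0.0003799 = 2250 days.

2250 days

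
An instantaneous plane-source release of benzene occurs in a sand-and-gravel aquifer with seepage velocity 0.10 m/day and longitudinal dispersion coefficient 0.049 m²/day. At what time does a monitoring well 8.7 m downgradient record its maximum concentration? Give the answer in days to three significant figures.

82.2 days

For the 1D instantaneous-source solution, setting ∂C/∂t = 0 at fixed x gives v²t² + 2Dt − x² = 0, so t = (√(D² + v²x²) − D)/v².
√(D² + v²x²) = √(0.049² + 0.10² × 8.7²) = 0.8714; v² = 0.01.
t = (0.8714 − 0.049)/0.01 = 82.2 days (vs. the pure-advection estimate x/v = 87.0 d).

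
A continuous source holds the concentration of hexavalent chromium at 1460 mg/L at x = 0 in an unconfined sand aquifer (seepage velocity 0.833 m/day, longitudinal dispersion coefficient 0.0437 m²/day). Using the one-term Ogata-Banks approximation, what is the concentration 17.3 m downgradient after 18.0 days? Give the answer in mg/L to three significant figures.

For a continuous step input, C/C₀ ≈ ½·erfc((x−vt)/(2√(Dt))).
vt = 0.833 × 18.0 = 14.994 m and 2√(Dt) = 2√(0.0437 × 18.0) = 1.774 m.
Argument (x−vt)/(2√(Dt)) = (17.3 − 14.994)/1.774 = 1.300; ½·erfc(1.300) = 0.03300.
C = 1460 × 0.03300 = 48.2 mg/L.

48.2 mg/L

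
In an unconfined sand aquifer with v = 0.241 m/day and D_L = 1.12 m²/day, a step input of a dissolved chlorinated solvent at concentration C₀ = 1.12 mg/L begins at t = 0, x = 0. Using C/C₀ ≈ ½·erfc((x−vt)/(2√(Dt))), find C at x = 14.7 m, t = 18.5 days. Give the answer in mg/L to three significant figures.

0.0625 mg/L

For a continuous step input, C/C₀ ≈ ½·erfc((x−vt)/(2√(Dt))).
vt = 0.241 × 18.5 = 4.4585 m and 2√(Dt) = 2√(1.12 × 18.5) = 9.104 m.
Argument (x−vt)/(2√(Dt)) = (14.7 − 4.4585)/9.104 = 1.125; ½·erfc(1.125) = 0.05581.
C = 1.12 × 0.05581 = 0.0625 mg/L.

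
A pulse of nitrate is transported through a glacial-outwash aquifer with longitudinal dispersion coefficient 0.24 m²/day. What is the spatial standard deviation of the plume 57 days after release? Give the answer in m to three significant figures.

Dispersive spreading gives a Gaussian with σ² = 2Dt; advection only shifts the center.
σ = √(2 × 0.24 × 57) = 5.23 m.

5.23 m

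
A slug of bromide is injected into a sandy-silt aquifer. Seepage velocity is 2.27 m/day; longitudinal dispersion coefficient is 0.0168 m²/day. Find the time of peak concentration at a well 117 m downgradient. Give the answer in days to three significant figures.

51.5 days

For the 1D instantaneous-source solution, setting ∂C/∂t = 0 at fixed x gives v²t² + 2Dt − x² = 0, so t = (√(D² + v²x²) − D)/v².
√(D² + v²x²) = √(0.0168² + 2.27² × 117²) = 265.6; v² = 5.1529.
t = (265.6 − 0.0168)/5.1529 = 51.5 days (vs. the pure-advection estimate x/v = 51.5 d).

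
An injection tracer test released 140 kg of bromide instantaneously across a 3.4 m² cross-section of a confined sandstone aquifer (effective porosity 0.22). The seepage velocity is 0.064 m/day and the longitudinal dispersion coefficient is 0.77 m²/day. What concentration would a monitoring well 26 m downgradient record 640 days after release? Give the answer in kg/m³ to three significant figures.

2.12 kg/m³

For an instantaneous plane source, C(x,t) = M/(n_e·A·√(4πDt)) · exp(−(x−vt)²/(4Dt)), with n_e·A the pore (flow) area.
Plume center vt = 0.064 × 640 = 40.96 m, so the well at 26 m is 14.96 m upgradient of the peak.
√(4πDt) = 78.69 m, giving peak height M/(n_e·A·√(4πDt)) = 140/(0.22 × 3.4 × 78.69) = 2.379 kg/m³.
(x−vt)²/(4Dt) = (-14.96)²/(4 × 0.77 × 640) = 0.1135; exp(−0.1135) = 0.8927.
C = 2.379 × 0.8927 = 2.12 kg/m³.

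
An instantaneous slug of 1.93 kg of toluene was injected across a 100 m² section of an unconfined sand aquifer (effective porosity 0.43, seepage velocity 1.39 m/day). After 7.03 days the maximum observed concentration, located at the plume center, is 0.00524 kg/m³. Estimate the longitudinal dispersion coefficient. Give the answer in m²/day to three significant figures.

0.831 m²/day

At the plume center C_max = M/(n_e·A·√(4πDt)), so D = M²/(4πt·(n_e·A·C_max)²).
n_e·A·C_max = 0.43 × 100 × 0.00524 = 0.2253 kg/m.
D = 1.93²/(4π × 7.03 × 0.2253²) = 0.831 m²/day.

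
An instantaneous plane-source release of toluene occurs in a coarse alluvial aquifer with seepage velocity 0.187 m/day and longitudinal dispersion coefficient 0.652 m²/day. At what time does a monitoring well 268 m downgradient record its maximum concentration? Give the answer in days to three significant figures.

1410 days

For the 1D instantaneous-source solution, setting ∂C/∂t = 0 at fixed x gives v²t² + 2Dt − x² = 0, so t = (√(D² + v²x²) − D)/v².
√(D² + v²x²) = √(0.652² + 0.187² × 268²) = 50.12; v² = 0.034969.
t = (50.12 − 0.652)/0.034969 = 1410 days (vs. the pure-advection estimate x/v = 1430 d).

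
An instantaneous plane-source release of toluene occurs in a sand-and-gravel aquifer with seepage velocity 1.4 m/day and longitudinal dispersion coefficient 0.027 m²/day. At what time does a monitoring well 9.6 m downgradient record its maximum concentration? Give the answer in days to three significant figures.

For the 1D instantaneous-source solution, setting ∂C/∂t = 0 at fixed x gives v²t² + 2Dt − x² = 0, so t = (√(D² + v²x²) − D)/v².
√(D² + v²x²) = √(0.027² + 1.4² × 9.6²) = 13.44; v² = 1.96.
t = (13.44 − 0.027)/1.96 = 6.84 days (vs. the pure-advection estimate x/v = 6.86 d).

6.84 days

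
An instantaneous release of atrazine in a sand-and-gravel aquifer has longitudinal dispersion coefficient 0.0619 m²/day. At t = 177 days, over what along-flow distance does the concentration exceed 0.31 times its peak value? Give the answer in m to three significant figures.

14.3 m

The plume is Gaussian with σ = √(2Dt) = √(2 × 0.0619 × 177) = 4.681 m.
C/C_peak = exp(−Δx²/(2σ²)) = 0.31 ⇒ Δx = σ·√(−2 ln 0.31) = 4.681 × 1.530 = 7.162 m.
Width = 2Δx = 14.3 m.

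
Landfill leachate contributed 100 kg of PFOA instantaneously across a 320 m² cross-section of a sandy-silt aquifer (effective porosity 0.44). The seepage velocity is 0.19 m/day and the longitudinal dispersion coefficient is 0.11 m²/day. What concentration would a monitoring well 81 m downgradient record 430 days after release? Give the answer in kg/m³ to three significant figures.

For an instantaneous plane source, C(x,t) = M/(n_e·A·√(4πDt)) · exp(−(x−vt)²/(4Dt)), with n_e·A the pore (flow) area.
Plume center vt = 0.19 × 430 = 81.7 m, so the well at 81 m is 0.7 m upgradient of the peak.
√(4πDt) = 24.38 m, giving peak height M/(n_e·A·√(4πDt)) = 100/(0.44 × 320 × 24.38) = 0.02913 kg/m³.
(x−vt)²/(4Dt) = (-0.7)²/(4 × 0.11 × 430) = 0.002590; exp(−0.002590) = 0.9974.
C = 0.02913 × 0.9974 = 0.0291 kg/m³.

0.0291 kg/m³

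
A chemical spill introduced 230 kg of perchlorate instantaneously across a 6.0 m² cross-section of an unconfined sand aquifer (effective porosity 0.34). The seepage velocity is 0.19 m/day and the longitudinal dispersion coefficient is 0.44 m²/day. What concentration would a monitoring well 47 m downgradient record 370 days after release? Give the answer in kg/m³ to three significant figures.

1.08 kg/m³

For an instantaneous plane source, C(x,t) = M/(n_e·A·√(4πDt)) · exp(−(x−vt)²/(4Dt)), with n_e·A the pore (flow) area.
Plume center vt = 0.19 × 370 = 70.3 m, so the well at 47 m is 23.3 m upgradient of the peak.
√(4πDt) = 45.23 m, giving peak height M/(n_e·A·√(4πDt)) = 230/(0.34 × 6.0 × 45.23) = 2.493 kg/m³.
(x−vt)²/(4Dt) = (-23.3)²/(4 × 0.44 × 370) = 0.8337; exp(−0.8337) = 0.4344.
C = 2.493 × 0.4344 = 1.08 kg/m³.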